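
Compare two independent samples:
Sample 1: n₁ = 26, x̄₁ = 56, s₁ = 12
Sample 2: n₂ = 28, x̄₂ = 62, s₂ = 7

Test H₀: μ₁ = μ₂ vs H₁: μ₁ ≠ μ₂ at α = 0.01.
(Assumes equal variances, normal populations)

Answer: t = -2.2642, fail to reject H₀

Derivation:
Pooled variance: s²_p = [25×12² + 27×7²]/(52) = 94.6731
s_p = 9.7300
SE = s_p×√(1/n₁ + 1/n₂) = 9.7300×√(1/26 + 1/28) = 2.6500
t = (x̄₁ - x̄₂)/SE = (56 - 62)/2.6500 = -2.2642
df = 52, t-critical = ±2.674
Decision: fail to reject H₀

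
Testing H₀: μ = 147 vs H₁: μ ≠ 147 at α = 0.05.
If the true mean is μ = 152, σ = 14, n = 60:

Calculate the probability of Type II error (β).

Answer: β ≈ 0.2100

Derivation:
SE = σ/√n = 14/√60 = 1.8074
Critical values: μ₀ ± z_0.025×SE = 147 ± 1.960×1.8074
Acceptance region: (143.4575, 150.5425)
Under H₁ (μ = 152): z_high = (150.5425 - 152)/1.8074 = -0.8064, z_low = (143.4575 - 152)/1.8074 = -4.7264
β = P(not reject | H₁) = Φ(-0.8064) - Φ(-4.7264) ≈ 0.2100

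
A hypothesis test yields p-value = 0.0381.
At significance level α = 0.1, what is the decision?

Compare p-value to α:
0.0381 < 0.1
Decision: reject H₀

Answer: reject H₀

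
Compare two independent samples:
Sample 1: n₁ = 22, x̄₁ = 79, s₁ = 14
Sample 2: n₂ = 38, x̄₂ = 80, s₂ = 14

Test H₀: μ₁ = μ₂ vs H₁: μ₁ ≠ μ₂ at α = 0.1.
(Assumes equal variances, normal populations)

Pooled variance: s²_p = [21×14² + 37×14²]/(58) = 196.0000
s_p = 14.0000
SE = s_p×√(1/n₁ + 1/n₂) = 14.0000×√(1/22 + 1/38) = 3.7506
t = (x̄₁ - x̄₂)/SE = (79 - 80)/3.7506 = -0.2666
df = 58, t-critical = ±1.672
Decision: fail to reject H₀

Answer: t = -0.2666, fail to reject H₀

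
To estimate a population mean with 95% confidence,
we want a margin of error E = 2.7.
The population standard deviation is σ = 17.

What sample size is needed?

Answer: n = 153

Derivation:
z_0.025 = 1.960
n = (z×σ/E)² = (1.960×17/2.7)²
n = 152.2939
Round up: n = 153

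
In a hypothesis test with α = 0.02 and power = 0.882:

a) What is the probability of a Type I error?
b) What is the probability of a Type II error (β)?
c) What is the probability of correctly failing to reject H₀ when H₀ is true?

Answer: a) 0.02, b) 0.118, c) 0.98

Derivation:
a) Type I error probability = α = 0.02
b) Power = P(reject H₀ | H₁ true) = 1 - β = 0.882, so Type II error probability = β = 1 - Power = 0.118
c) P(fail to reject H₀ | H₀ true) = 1 - α = 0.98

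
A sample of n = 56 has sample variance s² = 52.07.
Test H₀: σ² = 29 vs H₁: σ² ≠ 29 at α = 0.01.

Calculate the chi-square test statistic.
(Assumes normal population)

df = n - 1 = 55
χ² = (n-1)s²/σ₀² = 55×52.07/29 = 98.7534
Critical values: χ²_{0.995,55} = 31.735, χ²_{0.005,55} = 85.749
Rejection region: χ² < 31.735 or χ² > 85.749
Decision: reject H₀

Answer: χ² = 98.7534, reject H₀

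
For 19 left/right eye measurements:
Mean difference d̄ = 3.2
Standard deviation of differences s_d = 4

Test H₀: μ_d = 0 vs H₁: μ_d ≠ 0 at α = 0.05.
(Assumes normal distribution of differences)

df = n - 1 = 18
SE = s_d/√n = 4/√19 = 0.9177
t = d̄/SE = 3.2/0.9177 = 3.4870
Critical value: t_{0.025,18} = ±2.101
p-value ≈ 0.0026
Decision: reject H₀

Answer: t = 3.4870, reject H₀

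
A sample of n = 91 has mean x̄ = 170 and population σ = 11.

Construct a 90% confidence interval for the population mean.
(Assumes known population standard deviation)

Answer: (168.1032, 171.8968)

Derivation:
Confidence level: 90%, α = 0.1
z_0.05 = 1.645
SE = σ/√n = 11/√91 = 1.1531
Margin of error = 1.645 × 1.1531 = 1.8968
CI: x̄ ± margin = 170 ± 1.8968
CI: (168.1032, 171.8968)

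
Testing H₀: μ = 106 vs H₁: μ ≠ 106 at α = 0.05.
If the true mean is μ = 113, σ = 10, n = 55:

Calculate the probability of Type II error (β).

SE = σ/√n = 10/√55 = 1.3484
Critical values: μ₀ ± z_0.025×SE = 106 ± 1.960×1.3484
Acceptance region: (103.3571, 108.6429)
Under H₁ (μ = 113): z_high = (108.6429 - 113)/1.3484 = -3.2313, z_low = (103.3571 - 113)/1.3484 = -7.1514
β = P(not reject | H₁) = Φ(-3.2313) - Φ(-7.1514) ≈ 0.0006

Answer: β ≈ 0.0006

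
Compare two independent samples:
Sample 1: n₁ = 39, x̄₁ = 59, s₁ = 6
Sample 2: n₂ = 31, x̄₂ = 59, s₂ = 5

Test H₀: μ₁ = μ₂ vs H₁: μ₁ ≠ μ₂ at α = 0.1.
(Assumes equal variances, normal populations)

Answer: t = 0.0000, fail to reject H₀

Derivation:
Pooled variance: s²_p = [38×6² + 30×5²]/(68) = 31.1471
s_p = 5.5810
SE = s_p×√(1/n₁ + 1/n₂) = 5.5810×√(1/39 + 1/31) = 1.3429
t = (x̄₁ - x̄₂)/SE = (59 - 59)/1.3429 = 0.0000
df = 68, t-critical = ±1.668
Decision: fail to reject H₀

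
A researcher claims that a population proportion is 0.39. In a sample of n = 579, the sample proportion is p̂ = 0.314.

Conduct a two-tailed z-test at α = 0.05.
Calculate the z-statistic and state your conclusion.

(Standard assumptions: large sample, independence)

Answer: z = -3.7494, reject H₀

Derivation:
H₀: p = 0.39, H₁: p ≠ 0.39
Standard error: SE = √(p₀(1-p₀)/n) = √(0.39×0.61/579) = 0.020270
z-statistic: z = (p̂ - p₀)/SE = (0.314 - 0.39)/0.020270 = -3.7494
Critical value: z_0.025 = ±1.960
p-value = 0.0002
Decision: reject H₀ at α = 0.05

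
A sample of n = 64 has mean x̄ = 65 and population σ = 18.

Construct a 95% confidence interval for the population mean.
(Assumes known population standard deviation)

Confidence level: 95%, α = 0.05
z_0.025 = 1.960
SE = σ/√n = 18/√64 = 2.2500
Margin of error = 1.960 × 2.2500 = 4.4100
CI: x̄ ± margin = 65 ± 4.4100
CI: (60.5900, 69.4100)

Answer: (60.5900, 69.4100)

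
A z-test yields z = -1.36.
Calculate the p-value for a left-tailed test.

Answer: p-value ≈ 0.0869

Derivation:
For z = -1.36:
p = P(Z < -1.36) = Φ(-1.36) = 0.0869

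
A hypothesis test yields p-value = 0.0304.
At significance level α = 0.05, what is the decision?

Compare p-value to α:
0.0304 < 0.05
Decision: reject H₀

Answer: reject H₀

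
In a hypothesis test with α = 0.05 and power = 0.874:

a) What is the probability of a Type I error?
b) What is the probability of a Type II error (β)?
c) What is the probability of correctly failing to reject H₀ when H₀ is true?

a) Type I error probability = α = 0.05
b) Power = P(reject H₀ | H₁ true) = 1 - β = 0.874, so Type II error probability = β = 1 - Power = 0.126
c) P(fail to reject H₀ | H₀ true) = 1 - α = 0.95

Answer: a) 0.05, b) 0.126, c) 0.95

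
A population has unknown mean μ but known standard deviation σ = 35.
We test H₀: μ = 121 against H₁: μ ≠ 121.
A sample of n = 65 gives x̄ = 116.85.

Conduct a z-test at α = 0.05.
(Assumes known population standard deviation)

Answer: z = -0.9560, fail to reject H₀

Derivation:
Standard error: SE = σ/√n = 35/√65 = 4.3412
z-statistic: z = (x̄ - μ₀)/SE = (116.85 - 121)/4.3412 = -0.9560
Critical value: ±1.960
p-value = 0.3391
Decision: fail to reject H₀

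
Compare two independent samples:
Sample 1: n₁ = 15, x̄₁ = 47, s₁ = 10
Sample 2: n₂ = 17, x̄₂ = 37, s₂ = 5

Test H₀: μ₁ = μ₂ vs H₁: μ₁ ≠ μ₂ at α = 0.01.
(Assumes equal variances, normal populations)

Answer: t = 3.6443, reject H₀

Derivation:
Pooled variance: s²_p = [14×10² + 16×5²]/(30) = 60.0000
s_p = 7.7460
SE = s_p×√(1/n₁ + 1/n₂) = 7.7460×√(1/15 + 1/17) = 2.7440
t = (x̄₁ - x̄₂)/SE = (47 - 37)/2.7440 = 3.6443
df = 30, t-critical = ±2.750
Decision: reject H₀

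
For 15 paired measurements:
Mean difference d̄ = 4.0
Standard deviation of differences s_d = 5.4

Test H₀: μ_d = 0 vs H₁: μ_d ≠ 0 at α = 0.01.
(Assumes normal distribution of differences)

Answer: t = 2.8688, fail to reject H₀

Derivation:
df = n - 1 = 14
SE = s_d/√n = 5.4/√15 = 1.3943
t = d̄/SE = 4.0/1.3943 = 2.8688
Critical value: t_{0.005,14} = ±2.977
p-value ≈ 0.0124
Decision: fail to reject H₀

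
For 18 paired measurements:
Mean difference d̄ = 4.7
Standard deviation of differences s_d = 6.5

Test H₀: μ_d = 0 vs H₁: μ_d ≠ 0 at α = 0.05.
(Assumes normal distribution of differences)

Answer: t = 3.0677, reject H₀

Derivation:
df = n - 1 = 17
SE = s_d/√n = 6.5/√18 = 1.5321
t = d̄/SE = 4.7/1.5321 = 3.0677
Critical value: t_{0.025,17} = ±2.110
p-value ≈ 0.0070
Decision: reject H₀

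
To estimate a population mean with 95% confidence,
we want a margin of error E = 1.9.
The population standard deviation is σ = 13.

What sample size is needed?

Answer: n = 180

Derivation:
z_0.025 = 1.960
n = (z×σ/E)² = (1.960×13/1.9)²
n = 179.8422
Round up: n = 180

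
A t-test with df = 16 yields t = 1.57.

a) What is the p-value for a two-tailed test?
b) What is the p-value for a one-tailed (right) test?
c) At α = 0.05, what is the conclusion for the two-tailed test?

Using t-distribution with df = 16:
a) Two-tailed: p = 2×P(T > 1.57) = 0.1360
b) One-tailed: p = P(T > 1.57) = 0.0680
c) 0.1360 ≥ 0.05, fail to reject H₀

Answer: a) 0.1360, b) 0.0680, c) fail to reject H₀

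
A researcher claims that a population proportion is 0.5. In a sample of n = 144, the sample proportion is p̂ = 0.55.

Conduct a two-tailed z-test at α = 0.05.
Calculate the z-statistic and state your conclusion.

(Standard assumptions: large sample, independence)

Answer: z = 1.2000, fail to reject H₀

Derivation:
H₀: p = 0.5, H₁: p ≠ 0.5
Standard error: SE = √(p₀(1-p₀)/n) = √(0.5×0.5/144) = 0.041667
z-statistic: z = (p̂ - p₀)/SE = (0.55 - 0.5)/0.041667 = 1.2000
Critical value: z_0.025 = ±1.960
p-value = 0.2301
Decision: fail to reject H₀ at α = 0.05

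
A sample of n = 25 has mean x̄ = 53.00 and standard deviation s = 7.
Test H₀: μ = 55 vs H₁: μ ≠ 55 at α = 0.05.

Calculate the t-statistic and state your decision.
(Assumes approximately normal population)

Answer: t = -1.4286, fail to reject H₀

Derivation:
df = n - 1 = 24
SE = s/√n = 7/√25 = 1.4000
t = (x̄ - μ₀)/SE = (53.00 - 55)/1.4000 = -1.4286
Critical value: t_{0.025,24} = ±2.064
p-value ≈ 0.1660
Decision: fail to reject H₀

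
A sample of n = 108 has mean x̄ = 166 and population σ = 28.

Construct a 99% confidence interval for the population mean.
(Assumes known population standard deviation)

Confidence level: 99%, α = 0.01
z_0.005 = 2.576
SE = σ/√n = 28/√108 = 2.6943
Margin of error = 2.576 × 2.6943 = 6.9405
CI: x̄ ± margin = 166 ± 6.9405
CI: (159.0595, 172.9405)

Answer: (159.0595, 172.9405)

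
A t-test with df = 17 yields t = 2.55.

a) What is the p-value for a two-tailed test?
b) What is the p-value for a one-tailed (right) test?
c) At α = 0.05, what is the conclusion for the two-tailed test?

Using t-distribution with df = 17:
a) Two-tailed: p = 2×P(T > 2.55) = 0.0207
b) One-tailed: p = P(T > 2.55) = 0.0104
c) 0.0207 < 0.05, reject H₀

Answer: a) 0.0207, b) 0.0104, c) reject H₀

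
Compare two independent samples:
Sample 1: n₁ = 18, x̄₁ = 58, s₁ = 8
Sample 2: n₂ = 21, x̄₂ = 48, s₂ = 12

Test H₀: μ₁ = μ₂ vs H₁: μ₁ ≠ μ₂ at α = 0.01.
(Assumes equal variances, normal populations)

Pooled variance: s²_p = [17×8² + 20×12²]/(37) = 107.2432
s_p = 10.3558
SE = s_p×√(1/n₁ + 1/n₂) = 10.3558×√(1/18 + 1/21) = 3.3264
t = (x̄₁ - x̄₂)/SE = (58 - 48)/3.3264 = 3.0063
df = 37, t-critical = ±2.715
Decision: reject H₀

Answer: t = 3.0063, reject H₀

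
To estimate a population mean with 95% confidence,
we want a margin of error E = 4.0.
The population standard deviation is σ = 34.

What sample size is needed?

Answer: n = 278

Derivation:
z_0.025 = 1.960
n = (z×σ/E)² = (1.960×34/4.0)²
n = 277.5556
Round up: n = 278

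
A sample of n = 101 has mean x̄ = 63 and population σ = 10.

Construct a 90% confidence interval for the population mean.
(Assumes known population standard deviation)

Answer: (61.3632, 64.6368)

Derivation:
Confidence level: 90%, α = 0.1
z_0.05 = 1.645
SE = σ/√n = 10/√101 = 0.9950
Margin of error = 1.645 × 0.9950 = 1.6368
CI: x̄ ± margin = 63 ± 1.6368
CI: (61.3632, 64.6368)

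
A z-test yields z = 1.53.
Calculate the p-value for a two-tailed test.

Answer: p-value ≈ 0.1260

Derivation:
For z = 1.53:
p = 2×P(Z > |1.53|) = 2×(1 - Φ(1.53)) = 0.1260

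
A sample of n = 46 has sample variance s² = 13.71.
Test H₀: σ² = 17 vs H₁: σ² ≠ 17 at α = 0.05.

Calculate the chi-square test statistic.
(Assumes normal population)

Answer: χ² = 36.2912, fail to reject H₀

Derivation:
df = n - 1 = 45
χ² = (n-1)s²/σ₀² = 45×13.71/17 = 36.2912
Critical values: χ²_{0.975,45} = 28.366, χ²_{0.025,45} = 65.410
Rejection region: χ² < 28.366 or χ² > 65.410
Decision: fail to reject H₀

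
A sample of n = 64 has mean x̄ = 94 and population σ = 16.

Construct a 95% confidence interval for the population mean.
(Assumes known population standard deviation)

Answer: (90.0800, 97.9200)

Derivation:
Confidence level: 95%, α = 0.05
z_0.025 = 1.960
SE = σ/√n = 16/√64 = 2.0000
Margin of error = 1.960 × 2.0000 = 3.9200
CI: x̄ ± margin = 94 ± 3.9200
CI: (90.0800, 97.9200)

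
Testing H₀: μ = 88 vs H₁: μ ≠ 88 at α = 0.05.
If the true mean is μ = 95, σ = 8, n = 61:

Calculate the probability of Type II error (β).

Answer: β ≈ 0.0000

Derivation:
SE = σ/√n = 8/√61 = 1.0243
Critical values: μ₀ ± z_0.025×SE = 88 ± 1.960×1.0243
Acceptance region: (85.9924, 90.0076)
Under H₁ (μ = 95): z_high = (90.0076 - 95)/1.0243 = -4.8740, z_low = (85.9924 - 95)/1.0243 = -8.7939
β = P(not reject | H₁) = Φ(-4.8740) - Φ(-8.7939) ≈ 0.0000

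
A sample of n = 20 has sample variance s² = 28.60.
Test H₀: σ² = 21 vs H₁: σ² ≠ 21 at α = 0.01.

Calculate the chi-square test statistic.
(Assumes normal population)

Answer: χ² = 25.8762, fail to reject H₀

Derivation:
df = n - 1 = 19
χ² = (n-1)s²/σ₀² = 19×28.60/21 = 25.8762
Critical values: χ²_{0.995,19} = 6.844, χ²_{0.005,19} = 38.582
Rejection region: χ² < 6.844 or χ² > 38.582
Decision: fail to reject H₀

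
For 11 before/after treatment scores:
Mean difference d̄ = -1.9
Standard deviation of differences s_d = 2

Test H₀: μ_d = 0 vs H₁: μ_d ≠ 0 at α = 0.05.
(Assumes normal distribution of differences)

df = n - 1 = 10
SE = s_d/√n = 2/√11 = 0.6030
t = d̄/SE = -1.9/0.6030 = -3.1509
Critical value: t_{0.025,10} = ±2.228
p-value ≈ 0.0103
Decision: reject H₀

Answer: t = -3.1509, reject H₀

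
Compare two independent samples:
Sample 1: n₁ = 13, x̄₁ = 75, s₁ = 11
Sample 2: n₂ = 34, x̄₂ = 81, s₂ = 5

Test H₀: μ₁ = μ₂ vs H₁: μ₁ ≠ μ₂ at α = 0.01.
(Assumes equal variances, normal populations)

Answer: t = -2.5867, fail to reject H₀

Derivation:
Pooled variance: s²_p = [12×11² + 33×5²]/(45) = 50.6000
s_p = 7.1134
SE = s_p×√(1/n₁ + 1/n₂) = 7.1134×√(1/13 + 1/34) = 2.3196
t = (x̄₁ - x̄₂)/SE = (75 - 81)/2.3196 = -2.5867
df = 45, t-critical = ±2.690
Decision: fail to reject H₀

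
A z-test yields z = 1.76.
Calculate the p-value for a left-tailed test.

For z = 1.76:
p = P(Z < 1.76) = Φ(1.76) = 0.9608

Answer: p-value ≈ 0.9608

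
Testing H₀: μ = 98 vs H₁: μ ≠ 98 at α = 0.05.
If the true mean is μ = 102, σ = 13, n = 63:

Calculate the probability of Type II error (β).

SE = σ/√n = 13/√63 = 1.6378
Critical values: μ₀ ± z_0.025×SE = 98 ± 1.960×1.6378
Acceptance region: (94.7899, 101.2101)
Under H₁ (μ = 102): z_high = (101.2101 - 102)/1.6378 = -0.4823, z_low = (94.7899 - 102)/1.6378 = -4.4023
β = P(not reject | H₁) = Φ(-0.4823) - Φ(-4.4023) ≈ 0.3148

Answer: β ≈ 0.3148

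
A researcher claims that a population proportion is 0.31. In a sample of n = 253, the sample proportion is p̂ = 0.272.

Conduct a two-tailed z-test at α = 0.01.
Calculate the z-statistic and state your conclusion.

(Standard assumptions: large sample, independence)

Answer: z = -1.3069, fail to reject H₀

Derivation:
H₀: p = 0.31, H₁: p ≠ 0.31
Standard error: SE = √(p₀(1-p₀)/n) = √(0.31×0.69/253) = 0.029077
z-statistic: z = (p̂ - p₀)/SE = (0.272 - 0.31)/0.029077 = -1.3069
Critical value: z_0.005 = ±2.576
p-value = 0.1912
Decision: fail to reject H₀ at α = 0.01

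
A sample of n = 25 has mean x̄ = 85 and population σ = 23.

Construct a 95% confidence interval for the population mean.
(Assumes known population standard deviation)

Answer: (75.9840, 94.0160)

Derivation:
Confidence level: 95%, α = 0.05
z_0.025 = 1.960
SE = σ/√n = 23/√25 = 4.6000
Margin of error = 1.960 × 4.6000 = 9.0160
CI: x̄ ± margin = 85 ± 9.0160
CI: (75.9840, 94.0160)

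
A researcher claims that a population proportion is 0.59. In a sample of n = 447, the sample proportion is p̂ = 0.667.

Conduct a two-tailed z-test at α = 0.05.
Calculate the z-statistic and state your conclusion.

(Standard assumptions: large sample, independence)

Answer: z = 3.3100, reject H₀

Derivation:
H₀: p = 0.59, H₁: p ≠ 0.59
Standard error: SE = √(p₀(1-p₀)/n) = √(0.59×0.41/447) = 0.023263
z-statistic: z = (p̂ - p₀)/SE = (0.667 - 0.59)/0.023263 = 3.3100
Critical value: z_0.025 = ±1.960
p-value = 0.0009
Decision: reject H₀ at α = 0.05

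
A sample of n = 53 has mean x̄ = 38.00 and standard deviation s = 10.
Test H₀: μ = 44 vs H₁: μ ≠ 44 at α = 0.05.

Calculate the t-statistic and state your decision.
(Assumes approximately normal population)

df = n - 1 = 52
SE = s/√n = 10/√53 = 1.3736
t = (x̄ - μ₀)/SE = (38.00 - 44)/1.3736 = -4.3681
Critical value: t_{0.025,52} = ±2.007
p-value ≈ 0.0001
Decision: reject H₀

Answer: t = -4.3681, reject H₀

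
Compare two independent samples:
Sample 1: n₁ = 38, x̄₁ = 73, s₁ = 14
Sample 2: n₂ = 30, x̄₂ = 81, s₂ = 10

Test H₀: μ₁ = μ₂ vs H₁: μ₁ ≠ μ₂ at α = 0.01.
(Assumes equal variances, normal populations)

Pooled variance: s²_p = [37×14² + 29×10²]/(66) = 153.8182
s_p = 12.4023
SE = s_p×√(1/n₁ + 1/n₂) = 12.4023×√(1/38 + 1/30) = 3.0290
t = (x̄₁ - x̄₂)/SE = (73 - 81)/3.0290 = -2.6411
df = 66, t-critical = ±2.652
Decision: fail to reject H₀

Answer: t = -2.6411, fail to reject H₀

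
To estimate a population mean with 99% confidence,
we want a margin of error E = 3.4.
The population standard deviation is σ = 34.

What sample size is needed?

z_0.005 = 2.576
n = (z×σ/E)² = (2.576×34/3.4)²
n = 663.5776
Round up: n = 664

Answer: n = 664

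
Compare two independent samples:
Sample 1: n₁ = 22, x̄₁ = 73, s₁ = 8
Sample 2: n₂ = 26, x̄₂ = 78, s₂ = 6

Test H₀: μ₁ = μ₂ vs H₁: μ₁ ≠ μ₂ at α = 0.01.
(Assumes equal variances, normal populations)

Pooled variance: s²_p = [21×8² + 25×6²]/(46) = 48.7826
s_p = 6.9845
SE = s_p×√(1/n₁ + 1/n₂) = 6.9845×√(1/22 + 1/26) = 2.0233
t = (x̄₁ - x̄₂)/SE = (73 - 78)/2.0233 = -2.4712
df = 46, t-critical = ±2.687
Decision: fail to reject H₀

Answer: t = -2.4712, fail to reject H₀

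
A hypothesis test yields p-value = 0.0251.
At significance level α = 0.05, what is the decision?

Compare p-value to α:
0.0251 < 0.05
Decision: reject H₀

Answer: reject H₀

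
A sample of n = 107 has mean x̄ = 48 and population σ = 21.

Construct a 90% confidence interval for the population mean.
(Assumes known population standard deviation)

Confidence level: 90%, α = 0.1
z_0.05 = 1.645
SE = σ/√n = 21/√107 = 2.0301
Margin of error = 1.645 × 2.0301 = 3.3395
CI: x̄ ± margin = 48 ± 3.3395
CI: (44.6605, 51.3395)

Answer: (44.6605, 51.3395)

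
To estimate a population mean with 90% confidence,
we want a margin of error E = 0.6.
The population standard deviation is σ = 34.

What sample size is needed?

Answer: n = 8690

Derivation:
z_0.05 = 1.645
n = (z×σ/E)² = (1.645×34/0.6)²
n = 8689.3469
Round up: n = 8690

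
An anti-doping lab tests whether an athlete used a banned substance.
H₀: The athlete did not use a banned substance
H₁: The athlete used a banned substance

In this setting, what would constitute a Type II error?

Answer: Failing to detect doping in an athlete who used a banned substance

Derivation:
Type I error (α): Rejecting H₀ when H₀ is true
Type II error (β): Failing to reject H₀ when H₁ is true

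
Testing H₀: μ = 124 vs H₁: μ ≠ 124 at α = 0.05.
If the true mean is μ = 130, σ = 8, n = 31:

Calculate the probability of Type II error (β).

Answer: β ≈ 0.0133

Derivation:
SE = σ/√n = 8/√31 = 1.4368
Critical values: μ₀ ± z_0.025×SE = 124 ± 1.960×1.4368
Acceptance region: (121.1839, 126.8161)
Under H₁ (μ = 130): z_high = (126.8161 - 130)/1.4368 = -2.2160, z_low = (121.1839 - 130)/1.4368 = -6.1359
β = P(not reject | H₁) = Φ(-2.2160) - Φ(-6.1359) ≈ 0.0133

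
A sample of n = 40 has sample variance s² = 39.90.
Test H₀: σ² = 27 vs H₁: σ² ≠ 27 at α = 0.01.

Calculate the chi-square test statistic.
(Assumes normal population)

Answer: χ² = 57.6333, fail to reject H₀

Derivation:
df = n - 1 = 39
χ² = (n-1)s²/σ₀² = 39×39.90/27 = 57.6333
Critical values: χ²_{0.995,39} = 19.996, χ²_{0.005,39} = 65.476
Rejection region: χ² < 19.996 or χ² > 65.476
Decision: fail to reject H₀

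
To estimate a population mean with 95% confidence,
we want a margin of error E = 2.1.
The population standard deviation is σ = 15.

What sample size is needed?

z_0.025 = 1.960
n = (z×σ/E)² = (1.960×15/2.1)²
n = 196.0000
Already a whole number: n = 196

Answer: n = 196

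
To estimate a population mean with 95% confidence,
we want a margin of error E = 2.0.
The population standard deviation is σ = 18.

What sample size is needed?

z_0.025 = 1.960
n = (z×σ/E)² = (1.960×18/2.0)²
n = 311.1696
Round up: n = 312

Answer: n = 312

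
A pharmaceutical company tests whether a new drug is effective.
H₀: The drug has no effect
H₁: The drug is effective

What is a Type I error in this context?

Answer: Concluding the drug is effective when it actually has no effect

Derivation:
Type I error: rejecting H₀ when it is actually true (false positive).
Type II error: failing to reject H₀ when H₁ is actually true (false negative).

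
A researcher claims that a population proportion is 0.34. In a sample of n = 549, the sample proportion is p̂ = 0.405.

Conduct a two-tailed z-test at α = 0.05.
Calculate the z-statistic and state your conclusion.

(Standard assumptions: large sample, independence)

H₀: p = 0.34, H₁: p ≠ 0.34
Standard error: SE = √(p₀(1-p₀)/n) = √(0.34×0.66/549) = 0.020217
z-statistic: z = (p̂ - p₀)/SE = (0.405 - 0.34)/0.020217 = 3.2151
Critical value: z_0.025 = ±1.960
p-value = 0.0013
Decision: reject H₀ at α = 0.05

Answer: z = 3.2151, reject H₀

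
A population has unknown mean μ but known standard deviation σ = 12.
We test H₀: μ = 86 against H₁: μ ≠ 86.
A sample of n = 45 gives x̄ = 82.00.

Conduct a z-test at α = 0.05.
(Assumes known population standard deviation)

Answer: z = -2.2360, reject H₀

Derivation:
Standard error: SE = σ/√n = 12/√45 = 1.7889
z-statistic: z = (x̄ - μ₀)/SE = (82.00 - 86)/1.7889 = -2.2360
Critical value: ±1.960
p-value = 0.0254
Decision: reject H₀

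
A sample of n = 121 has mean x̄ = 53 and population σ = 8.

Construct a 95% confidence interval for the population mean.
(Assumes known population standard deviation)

Answer: (51.5745, 54.4255)

Derivation:
Confidence level: 95%, α = 0.05
z_0.025 = 1.960
SE = σ/√n = 8/√121 = 0.7273
Margin of error = 1.960 × 0.7273 = 1.4255
CI: x̄ ± margin = 53 ± 1.4255
CI: (51.5745, 54.4255)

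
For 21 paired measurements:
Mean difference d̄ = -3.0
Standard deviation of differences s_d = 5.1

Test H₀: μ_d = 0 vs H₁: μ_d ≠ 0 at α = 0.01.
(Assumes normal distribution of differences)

df = n - 1 = 20
SE = s_d/√n = 5.1/√21 = 1.1129
t = d̄/SE = -3.0/1.1129 = -2.6957
Critical value: t_{0.005,20} = ±2.845
p-value ≈ 0.0139
Decision: fail to reject H₀

Answer: t = -2.6957, fail to reject H₀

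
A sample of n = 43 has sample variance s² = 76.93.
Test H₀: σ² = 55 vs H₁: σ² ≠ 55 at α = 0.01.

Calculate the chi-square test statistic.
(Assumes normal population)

df = n - 1 = 42
χ² = (n-1)s²/σ₀² = 42×76.93/55 = 58.7465
Critical values: χ²_{0.995,42} = 22.138, χ²_{0.005,42} = 69.336
Rejection region: χ² < 22.138 or χ² > 69.336
Decision: fail to reject H₀

Answer: χ² = 58.7465, fail to reject H₀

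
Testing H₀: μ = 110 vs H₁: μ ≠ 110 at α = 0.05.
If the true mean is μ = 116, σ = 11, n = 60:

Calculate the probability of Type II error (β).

SE = σ/√n = 11/√60 = 1.4201
Critical values: μ₀ ± z_0.025×SE = 110 ± 1.960×1.4201
Acceptance region: (107.2166, 112.7834)
Under H₁ (μ = 116): z_high = (112.7834 - 116)/1.4201 = -2.2651, z_low = (107.2166 - 116)/1.4201 = -6.1851
β = P(not reject | H₁) = Φ(-2.2651) - Φ(-6.1851) ≈ 0.0118

Answer: β ≈ 0.0118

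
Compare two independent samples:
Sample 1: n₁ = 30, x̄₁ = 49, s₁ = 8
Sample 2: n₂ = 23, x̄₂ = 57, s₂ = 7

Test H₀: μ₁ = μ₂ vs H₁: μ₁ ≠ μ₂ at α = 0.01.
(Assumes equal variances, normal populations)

Pooled variance: s²_p = [29×8² + 22×7²]/(51) = 57.5294
s_p = 7.5848
SE = s_p×√(1/n₁ + 1/n₂) = 7.5848×√(1/30 + 1/23) = 2.1021
t = (x̄₁ - x̄₂)/SE = (49 - 57)/2.1021 = -3.8057
df = 51, t-critical = ±2.676
Decision: reject H₀

Answer: t = -3.8057, reject H₀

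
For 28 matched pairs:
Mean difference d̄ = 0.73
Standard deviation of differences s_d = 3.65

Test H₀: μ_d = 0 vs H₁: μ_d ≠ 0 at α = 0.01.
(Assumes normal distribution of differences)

df = n - 1 = 27
SE = s_d/√n = 3.65/√28 = 0.6898
t = d̄/SE = 0.73/0.6898 = 1.0583
Critical value: t_{0.005,27} = ±2.771
p-value ≈ 0.2993
Decision: fail to reject H₀

Answer: t = 1.0583, fail to reject H₀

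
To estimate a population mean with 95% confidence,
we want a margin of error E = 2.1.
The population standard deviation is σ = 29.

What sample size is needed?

Answer: n = 733

Derivation:
z_0.025 = 1.960
n = (z×σ/E)² = (1.960×29/2.1)²
n = 732.6044
Round up: n = 733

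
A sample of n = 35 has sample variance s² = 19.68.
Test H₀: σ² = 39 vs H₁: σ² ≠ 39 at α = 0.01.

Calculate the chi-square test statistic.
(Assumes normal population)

df = n - 1 = 34
χ² = (n-1)s²/σ₀² = 34×19.68/39 = 17.1569
Critical values: χ²_{0.995,34} = 16.501, χ²_{0.005,34} = 58.964
Rejection region: χ² < 16.501 or χ² > 58.964
Decision: fail to reject H₀

Answer: χ² = 17.1569, fail to reject H₀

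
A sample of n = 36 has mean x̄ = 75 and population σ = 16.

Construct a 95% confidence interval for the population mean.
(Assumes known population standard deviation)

Answer: (69.7733, 80.2267)

Derivation:
Confidence level: 95%, α = 0.05
z_0.025 = 1.960
SE = σ/√n = 16/√36 = 2.6667
Margin of error = 1.960 × 2.6667 = 5.2267
CI: x̄ ± margin = 75 ± 5.2267
CI: (69.7733, 80.2267)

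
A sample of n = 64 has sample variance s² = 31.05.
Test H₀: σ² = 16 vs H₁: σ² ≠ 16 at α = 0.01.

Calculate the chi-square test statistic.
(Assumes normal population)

Answer: χ² = 122.2594, reject H₀

Derivation:
df = n - 1 = 63
χ² = (n-1)s²/σ₀² = 63×31.05/16 = 122.2594
Critical values: χ²_{0.995,63} = 37.838, χ²_{0.005,63} = 95.649
Rejection region: χ² < 37.838 or χ² > 95.649
Decision: reject H₀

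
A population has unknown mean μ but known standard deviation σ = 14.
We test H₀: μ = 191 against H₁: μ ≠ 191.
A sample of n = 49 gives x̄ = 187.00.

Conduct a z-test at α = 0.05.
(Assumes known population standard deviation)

Standard error: SE = σ/√n = 14/√49 = 2.0000
z-statistic: z = (x̄ - μ₀)/SE = (187.00 - 191)/2.0000 = -2.0000
Critical value: ±1.960
p-value = 0.0455
Decision: reject H₀

Answer: z = -2.0000, reject H₀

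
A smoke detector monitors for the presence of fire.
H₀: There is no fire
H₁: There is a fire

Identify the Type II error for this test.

Type I error (α): Rejecting H₀ when H₀ is true
Type II error (β): Failing to reject H₀ when H₁ is true

Answer: The alarm fails to sound when there actually is a fire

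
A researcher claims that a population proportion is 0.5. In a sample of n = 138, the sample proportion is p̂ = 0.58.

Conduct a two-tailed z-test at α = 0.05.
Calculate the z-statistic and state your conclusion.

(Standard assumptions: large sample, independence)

H₀: p = 0.5, H₁: p ≠ 0.5
Standard error: SE = √(p₀(1-p₀)/n) = √(0.5×0.5/138) = 0.042563
z-statistic: z = (p̂ - p₀)/SE = (0.58 - 0.5)/0.042563 = 1.8796
Critical value: z_0.025 = ±1.960
p-value = 0.0602
Decision: fail to reject H₀ at α = 0.05

Answer: z = 1.8796, fail to reject H₀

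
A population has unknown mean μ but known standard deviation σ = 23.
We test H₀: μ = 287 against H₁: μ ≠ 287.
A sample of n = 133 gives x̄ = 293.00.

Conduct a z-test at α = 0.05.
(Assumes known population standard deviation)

Standard error: SE = σ/√n = 23/√133 = 1.9944
z-statistic: z = (x̄ - μ₀)/SE = (293.00 - 287)/1.9944 = 3.0084
Critical value: ±1.960
p-value = 0.0026
Decision: reject H₀

Answer: z = 3.0084, reject H₀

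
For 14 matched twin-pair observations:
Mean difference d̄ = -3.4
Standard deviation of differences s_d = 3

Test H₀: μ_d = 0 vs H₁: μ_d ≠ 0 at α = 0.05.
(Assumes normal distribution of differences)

Answer: t = -4.2405, reject H₀

Derivation:
df = n - 1 = 13
SE = s_d/√n = 3/√14 = 0.8018
t = d̄/SE = -3.4/0.8018 = -4.2405
Critical value: t_{0.025,13} = ±2.160
p-value ≈ 0.0010
Decision: reject H₀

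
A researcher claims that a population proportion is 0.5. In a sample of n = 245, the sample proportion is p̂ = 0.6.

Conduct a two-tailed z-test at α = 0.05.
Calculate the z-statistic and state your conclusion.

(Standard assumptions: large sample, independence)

H₀: p = 0.5, H₁: p ≠ 0.5
Standard error: SE = √(p₀(1-p₀)/n) = √(0.5×0.5/245) = 0.031944
z-statistic: z = (p̂ - p₀)/SE = (0.6 - 0.5)/0.031944 = 3.1305
Critical value: z_0.025 = ±1.960
p-value = 0.0017
Decision: reject H₀ at α = 0.05

Answer: z = 3.1305, reject H₀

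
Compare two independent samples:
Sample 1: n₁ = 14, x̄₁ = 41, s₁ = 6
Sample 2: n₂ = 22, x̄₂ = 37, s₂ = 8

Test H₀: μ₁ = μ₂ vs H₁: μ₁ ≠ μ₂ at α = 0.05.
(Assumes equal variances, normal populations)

Answer: t = 1.6027, fail to reject H₀

Derivation:
Pooled variance: s²_p = [13×6² + 21×8²]/(34) = 53.2941
s_p = 7.3003
SE = s_p×√(1/n₁ + 1/n₂) = 7.3003×√(1/14 + 1/22) = 2.4958
t = (x̄₁ - x̄₂)/SE = (41 - 37)/2.4958 = 1.6027
df = 34, t-critical = ±2.032
Decision: fail to reject H₀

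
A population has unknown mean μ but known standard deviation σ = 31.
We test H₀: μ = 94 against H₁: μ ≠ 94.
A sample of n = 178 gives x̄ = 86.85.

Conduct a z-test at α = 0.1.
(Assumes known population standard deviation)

Standard error: SE = σ/√n = 31/√178 = 2.3235
z-statistic: z = (x̄ - μ₀)/SE = (86.85 - 94)/2.3235 = -3.0773
Critical value: ±1.645
p-value = 0.0021
Decision: reject H₀

Answer: z = -3.0773, reject H₀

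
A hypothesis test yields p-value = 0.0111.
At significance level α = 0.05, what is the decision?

Answer: reject H₀

Derivation:
Compare p-value to α:
0.0111 < 0.05
Decision: reject H₀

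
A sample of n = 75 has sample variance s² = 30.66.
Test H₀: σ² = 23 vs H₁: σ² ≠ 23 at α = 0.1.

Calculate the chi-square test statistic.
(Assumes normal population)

df = n - 1 = 74
χ² = (n-1)s²/σ₀² = 74×30.66/23 = 98.6452
Critical values: χ²_{0.95,74} = 55.189, χ²_{0.05,74} = 95.081
Rejection region: χ² < 55.189 or χ² > 95.081
Decision: reject H₀

Answer: χ² = 98.6452, reject H₀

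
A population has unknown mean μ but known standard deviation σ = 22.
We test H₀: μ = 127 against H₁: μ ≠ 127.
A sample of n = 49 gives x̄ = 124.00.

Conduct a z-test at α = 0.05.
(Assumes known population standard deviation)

Answer: z = -0.9545, fail to reject H₀

Derivation:
Standard error: SE = σ/√n = 22/√49 = 3.1429
z-statistic: z = (x̄ - μ₀)/SE = (124.00 - 127)/3.1429 = -0.9545
Critical value: ±1.960
p-value = 0.3398
Decision: fail to reject H₀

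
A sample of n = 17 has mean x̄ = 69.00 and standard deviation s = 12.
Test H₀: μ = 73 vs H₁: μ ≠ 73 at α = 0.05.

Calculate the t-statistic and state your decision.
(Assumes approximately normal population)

Answer: t = -1.3744, fail to reject H₀

Derivation:
df = n - 1 = 16
SE = s/√n = 12/√17 = 2.9104
t = (x̄ - μ₀)/SE = (69.00 - 73)/2.9104 = -1.3744
Critical value: t_{0.025,16} = ±2.120
p-value ≈ 0.1883
Decision: fail to reject H₀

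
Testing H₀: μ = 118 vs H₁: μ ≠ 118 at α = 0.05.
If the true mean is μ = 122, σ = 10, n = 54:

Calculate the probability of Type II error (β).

Answer: β ≈ 0.1637

Derivation:
SE = σ/√n = 10/√54 = 1.3608
Critical values: μ₀ ± z_0.025×SE = 118 ± 1.960×1.3608
Acceptance region: (115.3328, 120.6672)
Under H₁ (μ = 122): z_high = (120.6672 - 122)/1.3608 = -0.9794, z_low = (115.3328 - 122)/1.3608 = -4.8995
β = P(not reject | H₁) = Φ(-0.9794) - Φ(-4.8995) ≈ 0.1637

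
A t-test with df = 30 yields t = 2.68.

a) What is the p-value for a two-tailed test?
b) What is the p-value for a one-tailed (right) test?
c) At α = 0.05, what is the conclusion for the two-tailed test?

Answer: a) 0.0118, b) 0.0059, c) reject H₀

Derivation:
Using t-distribution with df = 30:
a) Two-tailed: p = 2×P(T > 2.68) = 0.0118
b) One-tailed: p = P(T > 2.68) = 0.0059
c) 0.0118 < 0.05, reject H₀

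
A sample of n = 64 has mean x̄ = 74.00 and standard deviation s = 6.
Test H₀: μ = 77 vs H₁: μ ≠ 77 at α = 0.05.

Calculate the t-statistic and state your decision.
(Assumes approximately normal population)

Answer: t = -4.0000, reject H₀

Derivation:
df = n - 1 = 63
SE = s/√n = 6/√64 = 0.7500
t = (x̄ - μ₀)/SE = (74.00 - 77)/0.7500 = -4.0000
Critical value: t_{0.025,63} = ±1.998
p-value ≈ 0.0002
Decision: reject H₀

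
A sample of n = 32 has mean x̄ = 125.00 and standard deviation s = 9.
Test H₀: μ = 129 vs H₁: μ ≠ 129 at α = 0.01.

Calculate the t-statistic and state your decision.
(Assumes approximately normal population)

df = n - 1 = 31
SE = s/√n = 9/√32 = 1.5910
t = (x̄ - μ₀)/SE = (125.00 - 129)/1.5910 = -2.5141
Critical value: t_{0.005,31} = ±2.744
p-value ≈ 0.0173
Decision: fail to reject H₀

Answer: t = -2.5141, fail to reject H₀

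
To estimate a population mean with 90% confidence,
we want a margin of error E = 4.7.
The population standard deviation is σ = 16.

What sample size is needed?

z_0.05 = 1.645
n = (z×σ/E)² = (1.645×16/4.7)²
n = 31.3600
Round up: n = 32

Answer: n = 32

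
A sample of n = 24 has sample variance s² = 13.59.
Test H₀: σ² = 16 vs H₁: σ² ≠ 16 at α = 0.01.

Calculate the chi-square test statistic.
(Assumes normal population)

Answer: χ² = 19.5356, fail to reject H₀

Derivation:
df = n - 1 = 23
χ² = (n-1)s²/σ₀² = 23×13.59/16 = 19.5356
Critical values: χ²_{0.995,23} = 9.260, χ²_{0.005,23} = 44.181
Rejection region: χ² < 9.260 or χ² > 44.181
Decision: fail to reject H₀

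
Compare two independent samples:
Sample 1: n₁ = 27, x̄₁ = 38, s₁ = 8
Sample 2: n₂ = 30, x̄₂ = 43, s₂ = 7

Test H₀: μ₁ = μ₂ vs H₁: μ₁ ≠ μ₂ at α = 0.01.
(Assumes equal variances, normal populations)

Answer: t = -2.5167, fail to reject H₀

Derivation:
Pooled variance: s²_p = [26×8² + 29×7²]/(55) = 56.0909
s_p = 7.4894
SE = s_p×√(1/n₁ + 1/n₂) = 7.4894×√(1/27 + 1/30) = 1.9867
t = (x̄₁ - x̄₂)/SE = (38 - 43)/1.9867 = -2.5167
df = 55, t-critical = ±2.668
Decision: fail to reject H₀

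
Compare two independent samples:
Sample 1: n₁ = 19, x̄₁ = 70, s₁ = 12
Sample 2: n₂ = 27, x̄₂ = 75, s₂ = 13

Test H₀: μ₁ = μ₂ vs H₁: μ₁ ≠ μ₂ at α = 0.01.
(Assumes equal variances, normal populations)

Answer: t = -1.3251, fail to reject H₀

Derivation:
Pooled variance: s²_p = [18×12² + 26×13²]/(44) = 158.7727
s_p = 12.6005
SE = s_p×√(1/n₁ + 1/n₂) = 12.6005×√(1/19 + 1/27) = 3.7732
t = (x̄₁ - x̄₂)/SE = (70 - 75)/3.7732 = -1.3251
df = 44, t-critical = ±2.692
Decision: fail to reject H₀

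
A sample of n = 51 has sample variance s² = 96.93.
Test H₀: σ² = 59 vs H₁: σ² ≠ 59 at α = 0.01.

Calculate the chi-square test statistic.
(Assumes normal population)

df = n - 1 = 50
χ² = (n-1)s²/σ₀² = 50×96.93/59 = 82.1441
Critical values: χ²_{0.995,50} = 27.991, χ²_{0.005,50} = 79.490
Rejection region: χ² < 27.991 or χ² > 79.490
Decision: reject H₀

Answer: χ² = 82.1441, reject H₀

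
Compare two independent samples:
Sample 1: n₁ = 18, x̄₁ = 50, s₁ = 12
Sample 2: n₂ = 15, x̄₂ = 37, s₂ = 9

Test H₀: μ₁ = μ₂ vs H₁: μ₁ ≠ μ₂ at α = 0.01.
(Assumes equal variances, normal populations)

Pooled variance: s²_p = [17×12² + 14×9²]/(31) = 115.5484
s_p = 10.7493
SE = s_p×√(1/n₁ + 1/n₂) = 10.7493×√(1/18 + 1/15) = 3.7580
t = (x̄₁ - x̄₂)/SE = (50 - 37)/3.7580 = 3.4593
df = 31, t-critical = ±2.744
Decision: reject H₀

Answer: t = 3.4593, reject H₀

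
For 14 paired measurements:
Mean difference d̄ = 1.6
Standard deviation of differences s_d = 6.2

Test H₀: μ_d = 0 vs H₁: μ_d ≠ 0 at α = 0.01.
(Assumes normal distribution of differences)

Answer: t = 0.9656, fail to reject H₀

Derivation:
df = n - 1 = 13
SE = s_d/√n = 6.2/√14 = 1.6570
t = d̄/SE = 1.6/1.6570 = 0.9656
Critical value: t_{0.005,13} = ±3.012
p-value ≈ 0.3519
Decision: fail to reject H₀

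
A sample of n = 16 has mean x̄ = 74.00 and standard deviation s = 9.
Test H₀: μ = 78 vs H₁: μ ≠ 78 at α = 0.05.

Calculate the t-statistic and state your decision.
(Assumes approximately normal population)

Answer: t = -1.7778, fail to reject H₀

Derivation:
df = n - 1 = 15
SE = s/√n = 9/√16 = 2.2500
t = (x̄ - μ₀)/SE = (74.00 - 78)/2.2500 = -1.7778
Critical value: t_{0.025,15} = ±2.131
p-value ≈ 0.0957
Decision: fail to reject H₀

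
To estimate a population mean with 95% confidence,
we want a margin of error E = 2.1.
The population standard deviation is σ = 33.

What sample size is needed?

z_0.025 = 1.960
n = (z×σ/E)² = (1.960×33/2.1)²
n = 948.6400
Round up: n = 949

Answer: n = 949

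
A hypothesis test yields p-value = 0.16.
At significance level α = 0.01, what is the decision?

Answer: fail to reject H₀

Derivation:
Compare p-value to α:
0.16 ≥ 0.01
Decision: fail to reject H₀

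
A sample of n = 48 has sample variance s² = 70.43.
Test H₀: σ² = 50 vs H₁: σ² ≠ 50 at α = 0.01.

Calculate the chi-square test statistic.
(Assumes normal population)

Answer: χ² = 66.2042, fail to reject H₀

Derivation:
df = n - 1 = 47
χ² = (n-1)s²/σ₀² = 47×70.43/50 = 66.2042
Critical values: χ²_{0.995,47} = 25.775, χ²_{0.005,47} = 75.704
Rejection region: χ² < 25.775 or χ² > 75.704
Decision: fail to reject H₀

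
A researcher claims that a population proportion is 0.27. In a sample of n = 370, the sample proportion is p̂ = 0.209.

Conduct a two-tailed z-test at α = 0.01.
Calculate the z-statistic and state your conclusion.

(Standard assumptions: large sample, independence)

Answer: z = -2.6430, reject H₀

Derivation:
H₀: p = 0.27, H₁: p ≠ 0.27
Standard error: SE = √(p₀(1-p₀)/n) = √(0.27×0.73/370) = 0.023080
z-statistic: z = (p̂ - p₀)/SE = (0.209 - 0.27)/0.023080 = -2.6430
Critical value: z_0.005 = ±2.576
p-value = 0.0082
Decision: reject H₀ at α = 0.01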